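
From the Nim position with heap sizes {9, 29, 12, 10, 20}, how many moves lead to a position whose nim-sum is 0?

Compute the nim-sum pairwise:
9 XOR 29 = 20
20 XOR 12 = 24
24 XOR 10 = 18
18 XOR 20 = 6
The overall nim-sum is X = 6. A heap of size p has a winning move iff p XOR X < p (reduce it to p XOR X).
  9: 9 XOR 6 = 15 ≥ 9 — no move.
  29: 29 XOR 6 = 27 < 29 — winning move (to 27).
  12: 12 XOR 6 = 10 < 12 — winning move (to 10).
  10: 10 XOR 6 = 12 ≥ 10 — no move.
  20: 20 XOR 6 = 18 < 20 — winning move (to 18).
That gives 3 winning moves.

3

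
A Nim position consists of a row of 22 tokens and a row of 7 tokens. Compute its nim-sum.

Compute the nim-sum pairwise:
22 XOR 7 = 17

17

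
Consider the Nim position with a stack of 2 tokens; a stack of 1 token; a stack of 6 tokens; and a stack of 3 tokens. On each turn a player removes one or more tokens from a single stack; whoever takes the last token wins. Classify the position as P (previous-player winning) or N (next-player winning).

N-position

Nim-sum: 2 ⊕ 1 ⊕ 6 ⊕ 3 = 6.
The nim-sum is 6 ≠ 0, so this is an N-position: the player to move can win.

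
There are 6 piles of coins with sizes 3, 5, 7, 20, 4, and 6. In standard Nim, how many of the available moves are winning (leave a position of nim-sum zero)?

Compute the nim-sum pairwise:
3 ⊕ 5 = 6
6 ⊕ 7 = 1
1 ⊕ 20 = 21
21 ⊕ 4 = 17
17 ⊕ 6 = 23
The overall nim-sum is X = 23. A pile of size p has a winning move iff p XOR X < p (reduce it to p XOR X).
  3: 3 XOR 23 = 20 ≥ 3 — no move.
  5: 5 XOR 23 = 18 ≥ 5 — no move.
  7: 7 XOR 23 = 16 ≥ 7 — no move.
  20: 20 XOR 23 = 3 < 20 — winning move (to 3).
  4: 4 XOR 23 = 19 ≥ 4 — no move.
  6: 6 XOR 23 = 17 ≥ 6 — no move.
That gives 1 winning move.

1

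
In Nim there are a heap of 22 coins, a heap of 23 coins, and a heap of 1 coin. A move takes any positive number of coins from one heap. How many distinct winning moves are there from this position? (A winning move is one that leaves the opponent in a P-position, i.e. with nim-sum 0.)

0

Nim-sum: 22 ⊕ 23 ⊕ 1 = 0.
The nim-sum is already 0, so every move leaves a nonzero nim-sum — there are no winning moves.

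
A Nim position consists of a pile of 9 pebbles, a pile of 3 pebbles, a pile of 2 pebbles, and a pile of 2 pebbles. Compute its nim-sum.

In binary:
  1001  (9)
  0011  (3)
  0010  (2)
  0010  (2)
  ----
  1010  (10)

10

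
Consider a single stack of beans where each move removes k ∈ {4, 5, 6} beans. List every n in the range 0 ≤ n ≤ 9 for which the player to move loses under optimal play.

Grundy values for subtraction set {4, 5, 6}:
g(0) = mex{} = 0
g(1) = mex{} = 0
g(2) = mex{} = 0
g(3) = mex{} = 0
g(4) = mex{0} = 1
g(5) = mex{0} = 1
g(6) = mex{0} = 1
g(7) = mex{0} = 1
g(8) = mex{0,1} = 2
g(9) = mex{0,1} = 2
The P-positions (g = 0) in 0..9 are 0, 1, 2, 3.

0, 1, 2, 3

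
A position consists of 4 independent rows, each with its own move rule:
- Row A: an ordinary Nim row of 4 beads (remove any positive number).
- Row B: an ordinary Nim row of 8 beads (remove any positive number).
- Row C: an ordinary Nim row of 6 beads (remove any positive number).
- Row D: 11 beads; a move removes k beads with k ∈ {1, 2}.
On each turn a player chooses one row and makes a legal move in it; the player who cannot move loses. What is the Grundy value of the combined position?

8

Row A is a plain Nim row of size 4, so its Grundy value is 4.
Row B is a plain Nim row of size 8, so its Grundy value is 8.
Row C is a plain Nim row of size 6, so its Grundy value is 6.
Build the Grundy sequence for row D with g(k) = mex{g(k−s) : s ∈ {1, 2}, s ≤ k}:
k:     0  1  2  3  4  5  6  7  8  9 10 11
g(k):  0  1  2  0  1  2  0  1  2  0  1  2
So g(11) = 2.
By the Sprague-Grundy theorem, the Grundy value of a sum of independent games is the XOR of the component values.
Combined value = 4 ⊕ 8 ⊕ 6 ⊕ 2 = 8.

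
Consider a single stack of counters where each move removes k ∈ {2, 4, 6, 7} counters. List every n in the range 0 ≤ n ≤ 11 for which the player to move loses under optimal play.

0, 1, 9, 10

Compute g(0), g(1), … for moves {2, 4, 6, 7}:
k:     0  1  2  3  4  5  6  7  8  9 10 11
g(k):  0  0  1  1  2  2  3  3  4  0  0  1
The P-positions (g = 0) in 0..11 are 0, 1, 9, 10.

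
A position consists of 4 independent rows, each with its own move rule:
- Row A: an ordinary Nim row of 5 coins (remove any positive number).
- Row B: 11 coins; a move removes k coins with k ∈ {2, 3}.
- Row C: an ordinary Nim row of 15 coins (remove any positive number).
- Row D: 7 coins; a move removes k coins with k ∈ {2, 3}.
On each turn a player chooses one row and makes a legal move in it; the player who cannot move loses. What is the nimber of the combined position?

11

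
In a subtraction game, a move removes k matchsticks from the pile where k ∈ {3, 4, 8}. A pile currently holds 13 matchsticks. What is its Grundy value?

0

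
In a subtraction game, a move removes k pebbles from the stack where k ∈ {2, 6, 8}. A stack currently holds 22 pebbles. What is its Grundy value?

Grundy values for subtraction set {2, 6, 8}:
k:     0  1  2  3  4  5  6  7  8  9 10 11 12 13 14 15 16 17 18 19 20 21 22
g(k):  0  0  1  1  0  0  1  1  2  2  3  3  2  2  0  0  1  1  0  0  1  1  2
So g(22) = 2.

2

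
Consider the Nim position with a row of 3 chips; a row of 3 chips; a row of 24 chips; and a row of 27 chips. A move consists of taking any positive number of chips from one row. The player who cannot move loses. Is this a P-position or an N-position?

N-position

Nim-sum: 3 ^ 3 ^ 24 ^ 27 = 3.
The nim-sum is 3 ≠ 0, so this is an N-position: the player to move can win.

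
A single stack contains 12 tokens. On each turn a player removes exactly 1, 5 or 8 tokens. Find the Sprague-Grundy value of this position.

Build the Grundy sequence with g(k) = mex{g(k−s) : s ∈ {1, 5, 8}, s ≤ k}:
g(0) = mex{} = 0
g(1) = mex{0} = 1
g(2) = mex{1} = 0
g(3) = mex{0} = 1
g(4) = mex{1} = 0
g(5) = mex{0} = 1
g(6) = mex{1} = 0
g(7) = mex{0} = 1
g(8) = mex{0,1} = 2
g(9) = mex{0,1,2} = 3
g(10) = mex{0,1,3} = 2
g(11) = mex{0,1,2} = 3
g(12) = mex{0,1,3} = 2
So g(12) = 2.

2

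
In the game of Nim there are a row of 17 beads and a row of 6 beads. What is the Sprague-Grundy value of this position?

Compute the nim-sum pairwise:
17 XOR 6 = 23

23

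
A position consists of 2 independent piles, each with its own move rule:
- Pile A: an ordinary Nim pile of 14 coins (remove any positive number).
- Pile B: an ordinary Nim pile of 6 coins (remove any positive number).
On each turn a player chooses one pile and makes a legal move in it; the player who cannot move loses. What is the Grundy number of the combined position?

Pile A is a plain Nim pile of size 14, so its Grundy value is 14.
Pile B is a plain Nim pile of size 6, so its Grundy value is 6.
By the Sprague-Grundy theorem, the Grundy value of a sum of independent games is the XOR of the component values.
Combined value = 14 ⊕ 6 = 8.

8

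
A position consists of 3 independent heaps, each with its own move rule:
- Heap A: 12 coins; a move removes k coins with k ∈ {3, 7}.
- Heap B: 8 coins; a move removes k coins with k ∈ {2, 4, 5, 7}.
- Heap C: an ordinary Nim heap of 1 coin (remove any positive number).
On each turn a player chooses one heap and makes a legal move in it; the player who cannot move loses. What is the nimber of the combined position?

5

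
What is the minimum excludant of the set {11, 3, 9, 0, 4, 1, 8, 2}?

5

The values 0, 1, 2, 3, 4 are all present; 5 is the first non-negative integer missing from the set.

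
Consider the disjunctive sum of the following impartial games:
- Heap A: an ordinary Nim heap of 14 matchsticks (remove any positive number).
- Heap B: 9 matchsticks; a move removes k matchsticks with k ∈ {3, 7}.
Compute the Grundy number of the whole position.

Heap A is a plain Nim heap of size 14, so its Grundy value is 14.
Grundy values for heap B (subtraction set {3, 7}):
k:     0  1  2  3  4  5  6  7  8  9
g(k):  0  0  0  1  1  1  0  2  2  1
So g(9) = 1.
By the Sprague-Grundy theorem, the Grundy value of a sum of independent games is the XOR of the component values.
Combined value = 14 XOR 1 = 15.

15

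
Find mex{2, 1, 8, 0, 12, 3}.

The values 0, 1, 2, 3 are all present; 4 is the first non-negative integer missing from the set.

4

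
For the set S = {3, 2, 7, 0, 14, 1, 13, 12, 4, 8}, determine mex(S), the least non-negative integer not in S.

The values 0, 1, 2, 3, 4 are all present; 5 is the first non-negative integer missing from the set.

5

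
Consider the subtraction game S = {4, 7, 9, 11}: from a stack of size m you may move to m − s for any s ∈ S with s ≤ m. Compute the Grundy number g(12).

3

Build the Grundy sequence with g(k) = mex{g(k−s) : s ∈ {4, 7, 9, 11}, s ≤ k}:
k:     0  1  2  3  4  5  6  7  8  9 10 11 12
g(k):  0  0  0  0  1  1  1  1  2  2  2  2  3
So g(12) = 3.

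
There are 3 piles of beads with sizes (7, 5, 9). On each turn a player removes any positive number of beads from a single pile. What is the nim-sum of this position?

Compute the nim-sum pairwise:
7 ⊕ 5 = 2
2 ⊕ 9 = 11

11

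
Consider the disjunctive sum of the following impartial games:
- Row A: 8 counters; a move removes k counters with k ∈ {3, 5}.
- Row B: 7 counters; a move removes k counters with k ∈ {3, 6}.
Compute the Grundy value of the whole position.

For row A, compute g(0), g(1), … with moves {3, 5}:
k:     0  1  2  3  4  5  6  7  8
g(k):  0  0  0  1  1  1  2  2  0
So g(8) = 0.
For row B, compute g(0), g(1), … with moves {3, 6}:
k:     0  1  2  3  4  5  6  7
g(k):  0  0  0  1  1  1  2  2
So g(7) = 2.
By the Sprague-Grundy theorem, the Grundy value of a sum of independent games is the XOR of the component values.
Combined value = 0 XOR 2 = 2.

2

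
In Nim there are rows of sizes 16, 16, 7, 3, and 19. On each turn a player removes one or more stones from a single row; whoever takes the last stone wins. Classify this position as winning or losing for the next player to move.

Winning position

Bitwise XOR of the heap sizes:
  10000  (16)
  10000  (16)
  00111  (7)
  00011  (3)
  10011  (19)
  -----
  10111  (23)
The nim-sum is 23 ≠ 0, so this is an N-position: the player to move can win.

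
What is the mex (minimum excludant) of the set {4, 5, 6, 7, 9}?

0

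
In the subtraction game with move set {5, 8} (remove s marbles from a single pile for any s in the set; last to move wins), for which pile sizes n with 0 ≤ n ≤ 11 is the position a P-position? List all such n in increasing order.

0, 1, 2, 3, 4

Grundy values for subtraction set {5, 8}:
g(0) = mex{} = 0
g(1) = mex{} = 0
g(2) = mex{} = 0
g(3) = mex{} = 0
g(4) = mex{} = 0
g(5) = mex{0} = 1
g(6) = mex{0} = 1
g(7) = mex{0} = 1
g(8) = mex{0} = 1
g(9) = mex{0} = 1
g(10) = mex{0,1} = 2
g(11) = mex{0,1} = 2
The P-positions (g = 0) in 0..11 are 0, 1, 2, 3, 4.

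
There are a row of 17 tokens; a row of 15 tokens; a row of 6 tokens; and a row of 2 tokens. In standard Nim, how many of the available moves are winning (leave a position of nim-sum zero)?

Compute the nim-sum pairwise:
17 XOR 15 = 30
30 XOR 6 = 24
24 XOR 2 = 26
The overall nim-sum is X = 26. A row of size p has a winning move iff p XOR X < p (reduce it to p XOR X).
  17: 17 XOR 26 = 11 < 17 — winning move (to 11).
  15: 15 XOR 26 = 21 ≥ 15 — no move.
  6: 6 XOR 26 = 28 ≥ 6 — no move.
  2: 2 XOR 26 = 24 ≥ 2 — no move.
That gives 1 winning move.

1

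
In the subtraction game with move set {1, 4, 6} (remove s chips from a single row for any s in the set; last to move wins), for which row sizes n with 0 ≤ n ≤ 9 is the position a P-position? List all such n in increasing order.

Compute g(0), g(1), … for moves {1, 4, 6}:
k:     0  1  2  3  4  5  6  7  8  9
g(k):  0  1  0  1  2  0  1  0  1  2
The P-positions (g = 0) in 0..9 are 0, 2, 5, 7.

0, 2, 5, 7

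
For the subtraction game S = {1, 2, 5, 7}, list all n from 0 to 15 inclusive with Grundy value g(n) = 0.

0, 3, 6, 9, 12, 15

Compute g(0), g(1), … for moves {1, 2, 5, 7}:
k:     0  1  2  3  4  5  6  7  8  9 10 11 12 13 14 15
g(k):  0  1  2  0  1  2  0  1  2  0  1  2  0  1  2  0
The P-positions (g = 0) in 0..15 are 0, 3, 6, 9, 12, 15.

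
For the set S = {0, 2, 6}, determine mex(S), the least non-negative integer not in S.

1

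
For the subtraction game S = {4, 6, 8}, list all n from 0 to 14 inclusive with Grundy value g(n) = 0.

0, 1, 2, 3, 12, 13, 14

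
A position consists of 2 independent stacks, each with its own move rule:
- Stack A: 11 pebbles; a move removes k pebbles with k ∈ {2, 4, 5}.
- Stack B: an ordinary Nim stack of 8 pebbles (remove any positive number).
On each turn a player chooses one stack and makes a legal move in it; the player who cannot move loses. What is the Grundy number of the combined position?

Build the Grundy sequence for stack A with g(k) = mex{g(k−s) : s ∈ {2, 4, 5}, s ≤ k}:
k:     0  1  2  3  4  5  6  7  8  9 10 11
g(k):  0  0  1  1  2  2  3  0  0  1  1  2
So g(11) = 2.
Stack B is a plain Nim stack of size 8, so its Grundy value is 8.
By the Sprague-Grundy theorem, the Grundy value of a sum of independent games is the XOR of the component values.
Combined value = 2 XOR 8 = 10.

10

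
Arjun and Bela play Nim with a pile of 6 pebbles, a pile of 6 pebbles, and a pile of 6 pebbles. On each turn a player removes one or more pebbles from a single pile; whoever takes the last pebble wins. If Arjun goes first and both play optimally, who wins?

Compute the nim-sum pairwise:
6 ⊕ 6 = 0
0 ⊕ 6 = 6
The nim-sum is 6 ≠ 0, so this is an N-position: the player to move can win; Arjun has a winning move.

Arjun wins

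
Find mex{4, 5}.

0

0 is not in the set, so the mex is 0.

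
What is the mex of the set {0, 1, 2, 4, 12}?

The values 0, 1, 2 are all present; 3 is the first non-negative integer missing from the set.

3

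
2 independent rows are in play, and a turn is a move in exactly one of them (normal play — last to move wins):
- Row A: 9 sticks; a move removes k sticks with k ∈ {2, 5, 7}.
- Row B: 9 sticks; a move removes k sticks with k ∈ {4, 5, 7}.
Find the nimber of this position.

0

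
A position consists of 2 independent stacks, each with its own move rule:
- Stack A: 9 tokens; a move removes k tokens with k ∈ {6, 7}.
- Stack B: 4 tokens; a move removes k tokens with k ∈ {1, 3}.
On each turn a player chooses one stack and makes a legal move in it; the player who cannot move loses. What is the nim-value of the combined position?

For stack A, compute g(0), g(1), … with moves {6, 7}:
g(0) = mex{} = 0
g(1) = mex{} = 0
g(2) = mex{} = 0
g(3) = mex{} = 0
g(4) = mex{} = 0
g(5) = mex{} = 0
g(6) = mex{0} = 1
g(7) = mex{0} = 1
g(8) = mex{0} = 1
g(9) = mex{0} = 1
So g(9) = 1.
Grundy values for stack B (subtraction set {1, 3}):
g(0) = mex{} = 0
g(1) = mex{0} = 1
g(2) = mex{1} = 0
g(3) = mex{0} = 1
g(4) = mex{1} = 0
So g(4) = 0.
By the Sprague-Grundy theorem, the Grundy value of a sum of independent games is the XOR of the component values.
Combined value = 1 XOR 0 = 1.

1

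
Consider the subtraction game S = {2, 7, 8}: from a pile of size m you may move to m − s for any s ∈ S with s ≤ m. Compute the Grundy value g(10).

Build the Grundy sequence with g(k) = mex{g(k−s) : s ∈ {2, 7, 8}, s ≤ k}:
g(0) = mex{} = 0
g(1) = mex{} = 0
g(2) = mex{0} = 1
g(3) = mex{0} = 1
g(4) = mex{1} = 0
g(5) = mex{1} = 0
g(6) = mex{0} = 1
g(7) = mex{0} = 1
g(8) = mex{0,1} = 2
g(9) = mex{0,1} = 2
g(10) = mex{1,2} = 0
So g(10) = 0.

0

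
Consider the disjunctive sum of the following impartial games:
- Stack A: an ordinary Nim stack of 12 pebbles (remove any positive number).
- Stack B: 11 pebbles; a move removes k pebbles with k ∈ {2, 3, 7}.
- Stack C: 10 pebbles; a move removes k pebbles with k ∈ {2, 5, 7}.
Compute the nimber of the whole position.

12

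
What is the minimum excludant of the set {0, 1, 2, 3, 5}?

4

The values 0, 1, 2, 3 are all present; 4 is the first non-negative integer missing from the set.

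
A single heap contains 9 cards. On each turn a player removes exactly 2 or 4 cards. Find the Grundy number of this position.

Grundy values for subtraction set {2, 4}:
g(0) = mex{} = 0
g(1) = mex{} = 0
g(2) = mex{0} = 1
g(3) = mex{0} = 1
g(4) = mex{0,1} = 2
g(5) = mex{0,1} = 2
g(6) = mex{1,2} = 0
g(7) = mex{1,2} = 0
g(8) = mex{0,2} = 1
g(9) = mex{0,2} = 1
So g(9) = 1.

1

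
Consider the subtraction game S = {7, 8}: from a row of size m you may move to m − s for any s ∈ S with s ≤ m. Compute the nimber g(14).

2

Grundy values for subtraction set {7, 8}:
k:     0  1  2  3  4  5  6  7  8  9 10 11 12 13 14
g(k):  0  0  0  0  0  0  0  1  1  1  1  1  1  1  2
So g(14) = 2.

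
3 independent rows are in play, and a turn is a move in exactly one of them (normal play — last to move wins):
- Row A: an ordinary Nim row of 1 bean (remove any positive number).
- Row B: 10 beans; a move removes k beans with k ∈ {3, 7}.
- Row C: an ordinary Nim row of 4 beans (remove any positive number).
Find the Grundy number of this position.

5

Row A is a plain Nim row of size 1, so its Grundy value is 1.
Build the Grundy sequence for row B with g(k) = mex{g(k−s) : s ∈ {3, 7}, s ≤ k}:
g(0) = mex{} = 0
g(1) = mex{} = 0
g(2) = mex{} = 0
g(3) = mex{0} = 1
g(4) = mex{0} = 1
g(5) = mex{0} = 1
g(6) = mex{1} = 0
g(7) = mex{0,1} = 2
g(8) = mex{0,1} = 2
g(9) = mex{0} = 1
g(10) = mex{1,2} = 0
So g(10) = 0.
Row C is a plain Nim row of size 4, so its Grundy value is 4.
The value of a disjunctive sum is the nim-sum of the parts.
Combined value = 1 XOR 0 XOR 4 = 5.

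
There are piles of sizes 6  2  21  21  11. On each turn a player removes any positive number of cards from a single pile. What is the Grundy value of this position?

Compute the nim-sum pairwise:
6 ⊕ 2 = 4
4 ⊕ 21 = 17
17 ⊕ 21 = 4
4 ⊕ 11 = 15

15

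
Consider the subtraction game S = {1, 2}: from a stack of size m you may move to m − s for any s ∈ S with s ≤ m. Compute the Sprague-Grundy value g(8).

2

Grundy values for subtraction set {1, 2}:
g(0) = mex{} = 0
g(1) = mex{0} = 1
g(2) = mex{0,1} = 2
g(3) = mex{1,2} = 0
g(4) = mex{0,2} = 1
g(5) = mex{0,1} = 2
g(6) = mex{1,2} = 0
g(7) = mex{0,2} = 1
g(8) = mex{0,1} = 2
So g(8) = 2.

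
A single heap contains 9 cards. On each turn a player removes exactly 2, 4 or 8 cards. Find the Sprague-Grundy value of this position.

1

Compute g(0), g(1), … for moves {2, 4, 8}:
g(0) = mex{} = 0
g(1) = mex{} = 0
g(2) = mex{0} = 1
g(3) = mex{0} = 1
g(4) = mex{0,1} = 2
g(5) = mex{0,1} = 2
g(6) = mex{1,2} = 0
g(7) = mex{1,2} = 0
g(8) = mex{0,2} = 1
g(9) = mex{0,2} = 1
So g(9) = 1.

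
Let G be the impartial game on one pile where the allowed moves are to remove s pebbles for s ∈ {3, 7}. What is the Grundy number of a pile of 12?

0

Build the Grundy sequence with g(k) = mex{g(k−s) : s ∈ {3, 7}, s ≤ k}:
g(0) = mex{} = 0
g(1) = mex{} = 0
g(2) = mex{} = 0
g(3) = mex{0} = 1
g(4) = mex{0} = 1
g(5) = mex{0} = 1
g(6) = mex{1} = 0
g(7) = mex{0,1} = 2
g(8) = mex{0,1} = 2
g(9) = mex{0} = 1
g(10) = mex{1,2} = 0
g(11) = mex{1,2} = 0
g(12) = mex{1} = 0
So g(12) = 0.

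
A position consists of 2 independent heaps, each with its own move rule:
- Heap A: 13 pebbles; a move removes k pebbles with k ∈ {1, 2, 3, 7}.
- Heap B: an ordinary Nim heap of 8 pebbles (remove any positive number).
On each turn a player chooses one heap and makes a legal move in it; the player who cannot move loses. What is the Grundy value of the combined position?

For heap A, compute g(0), g(1), … with moves {1, 2, 3, 7}:
k:     0  1  2  3  4  5  6  7  8  9 10 11 12 13
g(k):  0  1  2  3  0  1  2  3  0  1  2  3  0  1
So g(13) = 1.
Heap B is a plain Nim heap of size 8, so its Grundy value is 8.
By the Sprague-Grundy theorem, the Grundy value of a sum of independent games is the XOR of the component values.
Combined value = 1 XOR 8 = 9.

9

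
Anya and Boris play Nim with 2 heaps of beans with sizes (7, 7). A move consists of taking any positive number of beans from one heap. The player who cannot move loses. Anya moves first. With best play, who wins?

Boris wins

Compute the nim-sum pairwise:
7 ^ 7 = 0
The nim-sum is 0, so this is a P-position: the player to move is in a losing position under optimal play; Anya is about to move from it and so loses — Boris wins.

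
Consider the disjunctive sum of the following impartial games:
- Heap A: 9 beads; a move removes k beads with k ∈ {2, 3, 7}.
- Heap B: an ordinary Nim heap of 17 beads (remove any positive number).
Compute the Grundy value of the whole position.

Build the Grundy sequence for heap A with g(k) = mex{g(k−s) : s ∈ {2, 3, 7}, s ≤ k}:
k:     0  1  2  3  4  5  6  7  8  9
g(k):  0  0  1  1  2  0  0  1  1  2
So g(9) = 2.
Heap B is a plain Nim heap of size 17, so its Grundy value is 17.
The value of a disjunctive sum is the nim-sum of the parts.
Combined value = 2 ⊕ 17 = 19.

19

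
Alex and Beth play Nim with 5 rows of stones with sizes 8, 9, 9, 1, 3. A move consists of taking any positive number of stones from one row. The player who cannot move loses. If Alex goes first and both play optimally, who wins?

Nim-sum: 8 ^ 9 ^ 9 ^ 1 ^ 3 = 10.
The nim-sum is 10 ≠ 0, so this is an N-position: the player to move can win; Alex has a winning move.

Alex wins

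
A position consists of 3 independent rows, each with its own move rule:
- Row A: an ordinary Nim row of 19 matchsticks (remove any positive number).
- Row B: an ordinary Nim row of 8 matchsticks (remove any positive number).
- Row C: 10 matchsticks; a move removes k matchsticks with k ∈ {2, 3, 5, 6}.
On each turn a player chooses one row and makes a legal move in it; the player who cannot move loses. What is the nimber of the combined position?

26

Row A is a plain Nim row of size 19, so its Grundy value is 19.
Row B is a plain Nim row of size 8, so its Grundy value is 8.
Build the Grundy sequence for row C with g(k) = mex{g(k−s) : s ∈ {2, 3, 5, 6}, s ≤ k}:
k:     0  1  2  3  4  5  6  7  8  9 10
g(k):  0  0  1  1  2  2  3  3  0  0  1
So g(10) = 1.
The value of a disjunctive sum is the nim-sum of the parts.
Combined value = 19 XOR 8 XOR 1 = 26.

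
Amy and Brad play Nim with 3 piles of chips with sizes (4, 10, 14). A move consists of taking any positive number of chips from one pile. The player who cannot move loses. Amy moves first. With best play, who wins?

Brad wins

Write each in binary and XOR column by column:
  0100  (4)
  1010  (10)
  1110  (14)
  ----
  0000  (0)
The nim-sum is 0, so this is a P-position: the player to move is in a losing position under optimal play; Amy is about to move from it and so loses — Brad wins.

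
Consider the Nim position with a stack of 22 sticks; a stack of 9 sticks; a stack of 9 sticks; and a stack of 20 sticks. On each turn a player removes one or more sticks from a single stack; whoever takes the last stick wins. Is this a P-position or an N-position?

N-position

Compute the nim-sum pairwise:
22 ⊕ 9 = 31
31 ⊕ 9 = 22
22 ⊕ 20 = 2
The nim-sum is 2 ≠ 0, so this is an N-position: the player to move can win.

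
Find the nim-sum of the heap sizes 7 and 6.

Compute the nim-sum pairwise:
7 XOR 6 = 1

1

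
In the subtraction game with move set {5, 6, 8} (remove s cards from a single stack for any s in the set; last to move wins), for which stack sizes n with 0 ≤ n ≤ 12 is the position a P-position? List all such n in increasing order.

0, 1, 2, 3, 4

Grundy values for subtraction set {5, 6, 8}:
k:     0  1  2  3  4  5  6  7  8  9 10 11 12
g(k):  0  0  0  0  0  1  1  1  1  1  2  2  2
The P-positions (g = 0) in 0..12 are 0, 1, 2, 3, 4.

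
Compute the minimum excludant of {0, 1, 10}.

2

The values 0, 1 are all present; 2 is the first non-negative integer missing from the set.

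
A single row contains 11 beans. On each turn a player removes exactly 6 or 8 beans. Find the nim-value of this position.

1

Compute g(0), g(1), … for moves {6, 8}:
k:     0  1  2  3  4  5  6  7  8  9 10 11
g(k):  0  0  0  0  0  0  1  1  1  1  1  1
So g(11) = 1.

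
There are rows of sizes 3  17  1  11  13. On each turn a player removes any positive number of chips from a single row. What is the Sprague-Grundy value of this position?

21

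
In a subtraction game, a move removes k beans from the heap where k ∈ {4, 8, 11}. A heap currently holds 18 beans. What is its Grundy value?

0

Build the Grundy sequence with g(k) = mex{g(k−s) : s ∈ {4, 8, 11}, s ≤ k}:
k:     0  1  2  3  4  5  6  7  8  9 10 11 12 13 14 15 16 17 18
g(k):  0  0  0  0  1  1  1  1  2  2  2  2  3  3  3  0  0  0  0
So g(18) = 0.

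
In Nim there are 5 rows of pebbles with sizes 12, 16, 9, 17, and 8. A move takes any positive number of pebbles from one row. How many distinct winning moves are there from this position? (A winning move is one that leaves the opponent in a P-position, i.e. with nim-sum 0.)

Bitwise XOR of the heap sizes:
  01100  (12)
  10000  (16)
  01001  (9)
  10001  (17)
  01000  (8)
  -----
  01100  (12)
The overall nim-sum is X = 12. A row of size p has a winning move iff p XOR X < p (reduce it to p XOR X).
  12: 12 XOR 12 = 0 < 12 — winning move (to 0).
  16: 16 XOR 12 = 28 ≥ 16 — no move.
  9: 9 XOR 12 = 5 < 9 — winning move (to 5).
  17: 17 XOR 12 = 29 ≥ 17 — no move.
  8: 8 XOR 12 = 4 < 8 — winning move (to 4).
That gives 3 winning moves.

3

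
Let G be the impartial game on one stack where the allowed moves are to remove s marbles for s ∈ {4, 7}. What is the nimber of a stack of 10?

2

Grundy values for subtraction set {4, 7}:
g(0) = mex{} = 0
g(1) = mex{} = 0
g(2) = mex{} = 0
g(3) = mex{} = 0
g(4) = mex{0} = 1
g(5) = mex{0} = 1
g(6) = mex{0} = 1
g(7) = mex{0} = 1
g(8) = mex{0,1} = 2
g(9) = mex{0,1} = 2
g(10) = mex{0,1} = 2
So g(10) = 2.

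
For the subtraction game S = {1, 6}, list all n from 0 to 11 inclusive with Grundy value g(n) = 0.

0, 2, 4, 7, 9, 11

Compute g(0), g(1), … for moves {1, 6}:
g(0) = mex{} = 0
g(1) = mex{0} = 1
g(2) = mex{1} = 0
g(3) = mex{0} = 1
g(4) = mex{1} = 0
g(5) = mex{0} = 1
g(6) = mex{0,1} = 2
g(7) = mex{1,2} = 0
g(8) = mex{0} = 1
g(9) = mex{1} = 0
g(10) = mex{0} = 1
g(11) = mex{1} = 0
The P-positions (g = 0) in 0..11 are 0, 2, 4, 7, 9, 11.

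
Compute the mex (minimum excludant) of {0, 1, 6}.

The values 0, 1 are all present; 2 is the first non-negative integer missing from the set.

2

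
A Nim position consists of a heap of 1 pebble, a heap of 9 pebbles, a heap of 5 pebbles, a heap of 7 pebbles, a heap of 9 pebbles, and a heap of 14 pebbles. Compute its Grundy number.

Nim-sum: 1 ^ 9 ^ 5 ^ 7 ^ 9 ^ 14 = 13.

13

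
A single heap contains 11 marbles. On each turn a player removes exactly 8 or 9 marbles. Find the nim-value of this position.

1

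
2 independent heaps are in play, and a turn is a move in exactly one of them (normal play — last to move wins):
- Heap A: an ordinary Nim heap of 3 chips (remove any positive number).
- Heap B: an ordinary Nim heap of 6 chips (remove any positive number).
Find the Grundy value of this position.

5

Heap A is a plain Nim heap of size 3, so its Grundy value is 3.
Heap B is a plain Nim heap of size 6, so its Grundy value is 6.
The value of a disjunctive sum is the nim-sum of the parts.
Combined value = 3 XOR 6 = 5.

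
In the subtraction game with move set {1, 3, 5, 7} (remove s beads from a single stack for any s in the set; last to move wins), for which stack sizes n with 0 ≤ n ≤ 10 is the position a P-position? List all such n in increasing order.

0, 2, 4, 6, 8, 10

Grundy values for subtraction set {1, 3, 5, 7}:
g(0) = mex{} = 0
g(1) = mex{0} = 1
g(2) = mex{1} = 0
g(3) = mex{0} = 1
g(4) = mex{1} = 0
g(5) = mex{0} = 1
g(6) = mex{1} = 0
g(7) = mex{0} = 1
g(8) = mex{1} = 0
g(9) = mex{0} = 1
g(10) = mex{1} = 0
The P-positions (g = 0) in 0..10 are 0, 2, 4, 6, 8, 10.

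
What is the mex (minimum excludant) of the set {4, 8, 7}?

0 is not in the set, so the mex is 0.

0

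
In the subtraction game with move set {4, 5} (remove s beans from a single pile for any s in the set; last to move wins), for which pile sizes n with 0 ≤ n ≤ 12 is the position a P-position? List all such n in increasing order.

0, 1, 2, 3, 9, 10, 11, 12

Compute g(0), g(1), … for moves {4, 5}:
g(0) = mex{} = 0
g(1) = mex{} = 0
g(2) = mex{} = 0
g(3) = mex{} = 0
g(4) = mex{0} = 1
g(5) = mex{0} = 1
g(6) = mex{0} = 1
g(7) = mex{0} = 1
g(8) = mex{0,1} = 2
g(9) = mex{1} = 0
g(10) = mex{1} = 0
g(11) = mex{1} = 0
g(12) = mex{1,2} = 0
The P-positions (g = 0) in 0..12 are 0, 1, 2, 3, 9, 10, 11, 12.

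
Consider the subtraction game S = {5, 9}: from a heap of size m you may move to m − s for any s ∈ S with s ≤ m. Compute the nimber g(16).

0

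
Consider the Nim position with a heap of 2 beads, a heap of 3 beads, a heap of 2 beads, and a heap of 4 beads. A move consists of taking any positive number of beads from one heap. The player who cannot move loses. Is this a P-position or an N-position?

Nim-sum: 2 ^ 3 ^ 2 ^ 4 = 7.
The nim-sum is 7 ≠ 0, so this is an N-position: the player to move can win.

N-position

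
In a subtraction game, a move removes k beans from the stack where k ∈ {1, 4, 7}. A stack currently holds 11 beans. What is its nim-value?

1

Grundy values for subtraction set {1, 4, 7}:
k:     0  1  2  3  4  5  6  7  8  9 10 11
g(k):  0  1  0  1  2  0  1  2  0  1  0  1
So g(11) = 1.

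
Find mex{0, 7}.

1

0 is in the set but 1 is not, so the mex is 1.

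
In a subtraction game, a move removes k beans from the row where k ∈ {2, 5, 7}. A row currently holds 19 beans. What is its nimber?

Build the Grundy sequence with g(k) = mex{g(k−s) : s ∈ {2, 5, 7}, s ≤ k}:
k:     0  1  2  3  4  5  6  7  8  9 10 11 12 13 14 15 16 17 18 19
g(k):  0  0  1  1  0  2  1  3  2  2  0  3  1  0  0  1  1  2  2  3
So g(19) = 3.

3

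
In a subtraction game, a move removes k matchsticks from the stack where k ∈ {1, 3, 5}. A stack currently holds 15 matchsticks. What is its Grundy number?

1

Build the Grundy sequence with g(k) = mex{g(k−s) : s ∈ {1, 3, 5}, s ≤ k}:
k:     0  1  2  3  4  5  6  7  8  9 10 11 12 13 14 15
g(k):  0  1  0  1  0  1  0  1  0  1  0  1  0  1  0  1
So g(15) = 1.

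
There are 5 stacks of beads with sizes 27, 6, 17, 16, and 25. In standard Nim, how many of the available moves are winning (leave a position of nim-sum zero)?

Compute the nim-sum pairwise:
27 ⊕ 6 = 29
29 ⊕ 17 = 12
12 ⊕ 16 = 28
28 ⊕ 25 = 5
The overall nim-sum is X = 5. A stack of size p has a winning move iff p XOR X < p (reduce it to p XOR X).
  27: 27 XOR 5 = 30 ≥ 27 — no move.
  6: 6 XOR 5 = 3 < 6 — winning move (to 3).
  17: 17 XOR 5 = 20 ≥ 17 — no move.
  16: 16 XOR 5 = 21 ≥ 16 — no move.
  25: 25 XOR 5 = 28 ≥ 25 — no move.
That gives 1 winning move.

1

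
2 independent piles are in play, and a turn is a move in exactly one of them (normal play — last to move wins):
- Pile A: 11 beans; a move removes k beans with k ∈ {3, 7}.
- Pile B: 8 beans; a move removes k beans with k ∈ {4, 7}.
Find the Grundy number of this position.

Build the Grundy sequence for pile A with g(k) = mex{g(k−s) : s ∈ {3, 7}, s ≤ k}:
k:     0  1  2  3  4  5  6  7  8  9 10 11
g(k):  0  0  0  1  1  1  0  2  2  1  0  0
So g(11) = 0.
Grundy values for pile B (subtraction set {4, 7}):
g(0) = mex{} = 0
g(1) = mex{} = 0
g(2) = mex{} = 0
g(3) = mex{} = 0
g(4) = mex{0} = 1
g(5) = mex{0} = 1
g(6) = mex{0} = 1
g(7) = mex{0} = 1
g(8) = mex{0,1} = 2
So g(8) = 2.
The value of a disjunctive sum is the nim-sum of the parts.
Combined value = 0 ⊕ 2 = 2.

2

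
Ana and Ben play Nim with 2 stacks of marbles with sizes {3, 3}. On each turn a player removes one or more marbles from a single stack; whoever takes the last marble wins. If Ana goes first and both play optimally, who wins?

In binary:
  11  (3)
  11  (3)
  --
  00  (0)
The nim-sum is 0, so this is a P-position: the player to move is in a losing position under optimal play; Ana is about to move from it and so loses — Ben wins.

Ben wins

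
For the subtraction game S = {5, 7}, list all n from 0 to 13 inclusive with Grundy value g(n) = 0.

Grundy values for subtraction set {5, 7}:
k:     0  1  2  3  4  5  6  7  8  9 10 11 12 13
g(k):  0  0  0  0  0  1  1  1  1  1  2  2  0  0
The P-positions (g = 0) in 0..13 are 0, 1, 2, 3, 4, 12, 13.

0, 1, 2, 3, 4, 12, 13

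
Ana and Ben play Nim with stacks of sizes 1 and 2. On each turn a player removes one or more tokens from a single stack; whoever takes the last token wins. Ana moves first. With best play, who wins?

Ana wins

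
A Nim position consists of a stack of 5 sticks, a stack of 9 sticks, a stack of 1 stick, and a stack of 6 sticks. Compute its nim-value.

Compute the nim-sum pairwise:
5 ⊕ 9 = 12
12 ⊕ 1 = 13
13 ⊕ 6 = 11

11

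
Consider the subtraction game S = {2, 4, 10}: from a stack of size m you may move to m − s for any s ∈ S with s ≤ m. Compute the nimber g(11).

Grundy values for subtraction set {2, 4, 10}:
k:     0  1  2  3  4  5  6  7  8  9 10 11
g(k):  0  0  1  1  2  2  0  0  1  1  2  2
So g(11) = 2.

2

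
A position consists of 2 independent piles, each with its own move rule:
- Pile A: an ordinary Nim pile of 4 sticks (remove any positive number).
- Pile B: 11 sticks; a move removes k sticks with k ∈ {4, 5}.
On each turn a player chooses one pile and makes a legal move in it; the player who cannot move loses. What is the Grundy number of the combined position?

4

Pile A is a plain Nim pile of size 4, so its Grundy value is 4.
For pile B, compute g(0), g(1), … with moves {4, 5}:
g(0) = mex{} = 0
g(1) = mex{} = 0
g(2) = mex{} = 0
g(3) = mex{} = 0
g(4) = mex{0} = 1
g(5) = mex{0} = 1
g(6) = mex{0} = 1
g(7) = mex{0} = 1
g(8) = mex{0,1} = 2
g(9) = mex{1} = 0
g(10) = mex{1} = 0
g(11) = mex{1} = 0
So g(11) = 0.
By the Sprague-Grundy theorem, the Grundy value of a sum of independent games is the XOR of the component values.
Combined value = 4 XOR 0 = 4.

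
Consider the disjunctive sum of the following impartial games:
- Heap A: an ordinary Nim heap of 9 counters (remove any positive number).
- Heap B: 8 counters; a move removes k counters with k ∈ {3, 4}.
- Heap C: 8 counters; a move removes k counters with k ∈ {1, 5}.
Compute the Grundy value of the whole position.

9

Heap A is a plain Nim heap of size 9, so its Grundy value is 9.
Grundy values for heap B (subtraction set {3, 4}):
g(0) = mex{} = 0
g(1) = mex{} = 0
g(2) = mex{} = 0
g(3) = mex{0} = 1
g(4) = mex{0} = 1
g(5) = mex{0} = 1
g(6) = mex{0,1} = 2
g(7) = mex{1} = 0
g(8) = mex{1} = 0
So g(8) = 0.
For heap C, compute g(0), g(1), … with moves {1, 5}:
k:     0  1  2  3  4  5  6  7  8
g(k):  0  1  0  1  0  1  0  1  0
So g(8) = 0.
By the Sprague-Grundy theorem, the Grundy value of a sum of independent games is the XOR of the component values.
Combined value = 9 ⊕ 0 ⊕ 0 = 9.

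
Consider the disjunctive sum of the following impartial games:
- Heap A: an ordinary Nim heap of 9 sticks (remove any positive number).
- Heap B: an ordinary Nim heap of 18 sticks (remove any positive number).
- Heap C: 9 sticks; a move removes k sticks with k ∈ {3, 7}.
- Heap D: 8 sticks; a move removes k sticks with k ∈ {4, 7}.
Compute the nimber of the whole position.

24

Heap A is a plain Nim heap of size 9, so its Grundy value is 9.
Heap B is a plain Nim heap of size 18, so its Grundy value is 18.
Grundy values for heap C (subtraction set {3, 7}):
k:     0  1  2  3  4  5  6  7  8  9
g(k):  0  0  0  1  1  1  0  2  2  1
So g(9) = 1.
For heap D, compute g(0), g(1), … with moves {4, 7}:
k:     0  1  2  3  4  5  6  7  8
g(k):  0  0  0  0  1  1  1  1  2
So g(8) = 2.
The value of a disjunctive sum is the nim-sum of the parts.
Combined value = 9 XOR 18 XOR 1 XOR 2 = 24.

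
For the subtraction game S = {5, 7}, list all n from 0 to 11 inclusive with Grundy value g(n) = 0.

0, 1, 2, 3, 4

Build the Grundy sequence with g(k) = mex{g(k−s) : s ∈ {5, 7}, s ≤ k}:
g(0) = mex{} = 0
g(1) = mex{} = 0
g(2) = mex{} = 0
g(3) = mex{} = 0
g(4) = mex{} = 0
g(5) = mex{0} = 1
g(6) = mex{0} = 1
g(7) = mex{0} = 1
g(8) = mex{0} = 1
g(9) = mex{0} = 1
g(10) = mex{0,1} = 2
g(11) = mex{0,1} = 2
The P-positions (g = 0) in 0..11 are 0, 1, 2, 3, 4.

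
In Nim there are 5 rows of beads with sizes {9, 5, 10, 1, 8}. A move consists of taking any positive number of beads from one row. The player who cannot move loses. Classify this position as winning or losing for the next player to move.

Compute the nim-sum pairwise:
9 XOR 5 = 12
12 XOR 10 = 6
6 XOR 1 = 7
7 XOR 8 = 15
The nim-sum is 15 ≠ 0, so this is an N-position: the player to move can win.

Winning position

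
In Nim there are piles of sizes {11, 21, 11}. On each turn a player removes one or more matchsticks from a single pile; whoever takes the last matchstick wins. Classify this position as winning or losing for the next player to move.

Winning position

Write each in binary and XOR column by column:
  01011  (11)
  10101  (21)
  01011  (11)
  -----
  10101  (21)
The nim-sum is 21 ≠ 0, so this is an N-position: the player to move can win.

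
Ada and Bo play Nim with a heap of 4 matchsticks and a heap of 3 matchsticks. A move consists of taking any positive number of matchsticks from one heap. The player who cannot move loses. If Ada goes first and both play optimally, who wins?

Ada wins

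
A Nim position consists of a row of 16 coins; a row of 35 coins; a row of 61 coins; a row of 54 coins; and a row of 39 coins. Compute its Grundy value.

31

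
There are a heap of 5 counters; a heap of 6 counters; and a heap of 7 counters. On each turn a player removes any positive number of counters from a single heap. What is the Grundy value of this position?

In binary:
  101  (5)
  110  (6)
  111  (7)
  ---
  100  (4)

4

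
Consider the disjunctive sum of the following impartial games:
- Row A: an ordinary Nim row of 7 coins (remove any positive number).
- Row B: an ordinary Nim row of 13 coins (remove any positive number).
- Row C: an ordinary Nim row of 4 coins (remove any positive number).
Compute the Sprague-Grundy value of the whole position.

14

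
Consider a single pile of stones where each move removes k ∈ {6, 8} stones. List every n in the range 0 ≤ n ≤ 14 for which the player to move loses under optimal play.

0, 1, 2, 3, 4, 5, 14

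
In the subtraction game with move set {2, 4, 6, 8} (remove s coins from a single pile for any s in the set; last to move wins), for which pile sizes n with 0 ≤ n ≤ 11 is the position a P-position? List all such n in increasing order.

0, 1, 10, 11

Grundy values for subtraction set {2, 4, 6, 8}:
k:     0  1  2  3  4  5  6  7  8  9 10 11
g(k):  0  0  1  1  2  2  3  3  4  4  0  0
The P-positions (g = 0) in 0..11 are 0, 1, 10, 11.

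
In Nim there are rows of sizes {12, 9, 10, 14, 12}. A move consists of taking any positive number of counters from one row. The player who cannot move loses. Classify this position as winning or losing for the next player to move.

Nim-sum: 12 ⊕ 9 ⊕ 10 ⊕ 14 ⊕ 12 = 13.
The nim-sum is 13 ≠ 0, so this is an N-position: the player to move can win.

Winning position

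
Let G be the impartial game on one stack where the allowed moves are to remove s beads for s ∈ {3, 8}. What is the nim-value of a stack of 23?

Build the Grundy sequence with g(k) = mex{g(k−s) : s ∈ {3, 8}, s ≤ k}:
k:     0  1  2  3  4  5  6  7  8  9 10 11 12 13 14 15 16 17 18 19 20 21 22 23
g(k):  0  0  0  1  1  1  0  0  2  1  1  0  0  0  1  1  1  0  0  2  1  1  0  0
So g(23) = 0.

0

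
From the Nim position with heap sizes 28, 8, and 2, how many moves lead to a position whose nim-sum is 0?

1

Compute the nim-sum pairwise:
28 ^ 8 = 20
20 ^ 2 = 22
The overall nim-sum is X = 22. A heap of size p has a winning move iff p XOR X < p (reduce it to p XOR X).
  28: 28 XOR 22 = 10 < 28 — winning move (to 10).
  8: 8 XOR 22 = 30 ≥ 8 — no move.
  2: 2 XOR 22 = 20 ≥ 2 — no move.
That gives 1 winning move.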